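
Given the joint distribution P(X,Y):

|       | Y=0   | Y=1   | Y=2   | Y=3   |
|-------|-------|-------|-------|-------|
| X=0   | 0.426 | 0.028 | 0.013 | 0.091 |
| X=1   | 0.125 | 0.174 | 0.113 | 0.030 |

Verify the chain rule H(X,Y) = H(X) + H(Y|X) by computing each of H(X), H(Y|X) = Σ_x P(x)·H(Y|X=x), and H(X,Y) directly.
H(X) = 0.9903 bits, H(Y|X) = 1.3959 bits, H(X,Y) = 2.3862 bits

Marginal of X (row sums):
  P(X=0) = 0.426 + 0.028 + 0.013 + 0.091 = 0.558
  P(X=1) = 0.125 + 0.174 + 0.113 + 0.030 = 0.442
H(X) = -[0.558·log₂(0.558) + 0.442·log₂(0.442)]
  = 0.46965 + 0.52062 = 0.9903 bits

H(Y|X) = Σ_x P(x)·H(Y|X=x):
  X=0: P(X=0) = 0.558, P(Y|X=0) = (71/93, 14/279, 13/558, 91/558) → H(Y|X=0) = 1.06694
  X=1: P(X=1) = 0.442, P(Y|X=1) = (125/442, 87/221, 113/442, 15/221) → H(Y|X=1) = 1.81125
H(Y|X) = 0.558·1.06694 + 0.442·1.81125 = 1.3959 bits

H(X,Y) = -Σ_{x,y} P(x,y) log₂ P(x,y). Per-cell terms -P(x,y)·log₂P(x,y):
  X=0: 0.52444, 0.14444, 0.08145, 0.31468
  X=1: 0.37500, 0.43897, 0.35545, 0.15177
Sum of the 8 terms: H(X,Y) = 2.3862 bits

Chain rule check:
  H(X) + H(Y|X) = 0.9903 + 1.3959 = 2.3862 bits
  H(X,Y) = 2.3862 bits
✓ Chain rule verified.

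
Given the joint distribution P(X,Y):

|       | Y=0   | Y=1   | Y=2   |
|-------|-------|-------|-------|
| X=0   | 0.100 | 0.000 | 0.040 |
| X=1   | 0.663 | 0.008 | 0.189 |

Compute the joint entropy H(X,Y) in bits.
1.4210 bits

H(X,Y) = -Σ_{x,y} P(x,y) log₂ P(x,y). Per-cell terms -P(x,y)·log₂P(x,y):
  X=0: 0.332193, 0.000000, 0.185754
  X=1: 0.393105, 0.055726, 0.454269
  (cells with P = 0 contribute 0)
Sum of the 6 terms: H(X,Y) = 1.4210 bits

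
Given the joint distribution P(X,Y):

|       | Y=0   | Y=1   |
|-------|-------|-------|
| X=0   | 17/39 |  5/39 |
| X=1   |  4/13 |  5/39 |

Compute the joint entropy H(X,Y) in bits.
1.8053 bits

H(X,Y) = -Σ_{x,y} P(x,y) log₂ P(x,y). Per-cell terms -P(x,y)·log₂P(x,y):
  X=0: 0.522179, 0.379933
  X=1: 0.523212, 0.379933
Sum of the 4 terms: H(X,Y) = 1.8053 bits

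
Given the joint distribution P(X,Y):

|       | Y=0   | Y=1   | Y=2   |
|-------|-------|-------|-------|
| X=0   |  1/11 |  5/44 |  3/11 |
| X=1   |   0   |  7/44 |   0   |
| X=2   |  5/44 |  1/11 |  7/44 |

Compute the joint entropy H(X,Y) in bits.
2.6971 bits

H(X,Y) = -Σ_{x,y} P(x,y) log₂ P(x,y). Per-cell terms -P(x,y)·log₂P(x,y):
  X=0: 0.31449, 0.35653, 0.51122
  X=1: 0.00000, 0.42192, 0.00000
  X=2: 0.35653, 0.31449, 0.42192
  (cells with P = 0 contribute 0)
Sum of the 9 terms: H(X,Y) = 2.6971 bits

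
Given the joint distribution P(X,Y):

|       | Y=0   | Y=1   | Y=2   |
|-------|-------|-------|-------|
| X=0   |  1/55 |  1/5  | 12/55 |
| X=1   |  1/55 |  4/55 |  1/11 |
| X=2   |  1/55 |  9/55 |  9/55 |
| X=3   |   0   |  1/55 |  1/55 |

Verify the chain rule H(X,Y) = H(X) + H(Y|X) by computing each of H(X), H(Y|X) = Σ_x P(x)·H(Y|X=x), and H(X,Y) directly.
H(X) = 1.6728 bits, H(Y|X) = 1.2405 bits, H(X,Y) = 2.9133 bits

Marginal of X (row sums):
  P(X=0) = 1/55 + 1/5 + 12/55 = 24/55
  P(X=1) = 1/55 + 4/55 + 1/11 = 2/11
  P(X=2) = 1/55 + 9/55 + 9/55 = 19/55
  P(X=3) = 0 + 1/55 + 1/55 = 2/55
H(X) = -[(24/55)·log₂(24/55) + (2/11)·log₂(2/11) + (19/55)·log₂(19/55) + (2/55)·log₂(2/55)]
  = 0.522064 + 0.447169 + 0.529731 + 0.173868 = 1.6728 bits

H(Y|X) = Σ_x P(x)·H(Y|X=x):
  X=0: P(X=0) = 24/55, P(Y|X=0) = (1/24, 11/24, 1/2) → H(Y|X=0) = 1.206908
  X=1: P(X=1) = 2/11, P(Y|X=1) = (1/10, 2/5, 1/2) → H(Y|X=1) = 1.360964
  X=2: P(X=2) = 19/55, P(Y|X=2) = (1/19, 9/19, 9/19) → H(Y|X=2) = 1.244841
  X=3: P(X=3) = 2/55, P(Y|X=3) = (0, 1/2, 1/2) → H(Y|X=3) = 1.000000
H(Y|X) = (24/55)·1.206908 + (2/11)·1.360964 + (19/55)·1.244841 + (2/55)·1.000000 = 1.2405 bits

H(X,Y) = -Σ_{x,y} P(x,y) log₂ P(x,y). Per-cell terms -P(x,y)·log₂P(x,y):
  X=0: 0.105116, 0.464386, 0.479214
  X=1: 0.105116, 0.275008, 0.314494
  X=2: 0.105116, 0.427326, 0.427326
  X=3: 0.000000, 0.105116, 0.105116
  (cells with P = 0 contribute 0)
Sum of the 12 terms: H(X,Y) = 2.9133 bits

Chain rule check:
  H(X) + H(Y|X) = 1.6728 + 1.2405 = 2.9133 bits
  H(X,Y) = 2.9133 bits
✓ Chain rule verified.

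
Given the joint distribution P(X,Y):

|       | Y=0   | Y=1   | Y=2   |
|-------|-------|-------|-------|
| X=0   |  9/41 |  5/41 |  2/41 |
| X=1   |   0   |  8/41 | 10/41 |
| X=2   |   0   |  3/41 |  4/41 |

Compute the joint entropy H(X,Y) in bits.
2.6231 bits

H(X,Y) = -Σ_{x,y} P(x,y) log₂ P(x,y). Per-cell terms -P(x,y)·log₂P(x,y):
  X=0: 0.4802, 0.3702, 0.2126
  X=1: 0.0000, 0.4600, 0.4965
  X=2: 0.0000, 0.2760, 0.3276
  (cells with P = 0 contribute 0)
Sum of the 9 terms: H(X,Y) = 2.6231 bits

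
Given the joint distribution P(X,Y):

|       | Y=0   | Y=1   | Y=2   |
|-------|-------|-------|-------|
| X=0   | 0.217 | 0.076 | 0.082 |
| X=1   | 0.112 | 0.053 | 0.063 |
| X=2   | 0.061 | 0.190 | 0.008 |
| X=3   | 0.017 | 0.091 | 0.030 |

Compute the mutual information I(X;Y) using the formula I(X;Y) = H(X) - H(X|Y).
0.2098 bits

I(X;Y) = H(X) - H(X|Y)

Marginal of X (row sums):
  P(X=0) = 0.217 + 0.076 + 0.082 = 0.375
  P(X=1) = 0.112 + 0.053 + 0.063 = 0.228
  P(X=2) = 0.061 + 0.190 + 0.008 = 0.259
  P(X=3) = 0.017 + 0.091 + 0.030 = 0.138
H(X) = -[0.375·log₂(0.375) + 0.228·log₂(0.228) + 0.259·log₂(0.259) + 0.138·log₂(0.138)]
  = 0.530639 + 0.486300 + 0.504785 + 0.394302 = 1.91603 bits

Marginal of Y (column sums):
  P(Y=0) = 0.217 + 0.112 + 0.061 + 0.017 = 0.407
  P(Y=1) = 0.076 + 0.053 + 0.190 + 0.091 = 0.410
  P(Y=2) = 0.082 + 0.063 + 0.008 + 0.030 = 0.183
H(X|Y) = Σ_y P(y)·H(X|Y=y):
  Y=0: P(Y=0) = 0.407, P(X|Y=0) = (217/407, 112/407, 61/407, 17/407) → H(X|Y=0) = 1.597774
  Y=1: P(Y=1) = 0.410, P(X|Y=1) = (38/205, 53/410, 19/41, 91/410) → H(X|Y=1) = 1.828494
  Y=2: P(Y=2) = 0.183, P(X|Y=2) = (82/183, 21/61, 8/183, 10/61) → H(X|Y=2) = 1.673653
H(X|Y) = 0.407·1.597774 + 0.410·1.828494 + 0.183·1.673653 = 1.70626 bits

I(X;Y) = H(X) - H(X|Y) = 1.91603 - 1.70626 = 0.2098 bits

Cross-check via I(X;Y) = H(X) + H(Y) - H(X,Y): computing H(Y) from the column sums and H(X,Y) from the 12 cells in the same way gives H(Y) = 1.50359 bits and H(X,Y) = 3.20984 bits, so
I(X;Y) = 1.91603 + 1.50359 - 3.20984 = 0.2098 bits ✓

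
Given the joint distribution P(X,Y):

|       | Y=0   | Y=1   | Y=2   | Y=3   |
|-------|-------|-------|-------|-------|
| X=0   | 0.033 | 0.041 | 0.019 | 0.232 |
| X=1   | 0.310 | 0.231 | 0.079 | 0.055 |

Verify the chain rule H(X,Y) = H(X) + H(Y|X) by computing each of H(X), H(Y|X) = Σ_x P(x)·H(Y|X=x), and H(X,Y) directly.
H(X) = 0.9097 bits, H(Y|X) = 1.5708 bits, H(X,Y) = 2.4806 bits

Marginal of X (row sums):
  P(X=0) = 0.033 + 0.041 + 0.019 + 0.232 = 0.325
  P(X=1) = 0.310 + 0.231 + 0.079 + 0.055 = 0.675
H(X) = -[0.325·log₂(0.325) + 0.675·log₂(0.675)]
  = 0.52698 + 0.38275 = 0.9097 bits

H(Y|X) = Σ_x P(x)·H(Y|X=x):
  X=0: P(X=0) = 0.325, P(Y|X=0) = (33/325, 41/325, 19/325, 232/325) → H(Y|X=0) = 1.29849
  X=1: P(X=1) = 0.675, P(Y|X=1) = (62/135, 77/225, 79/675, 11/135) → H(Y|X=1) = 1.70196
H(Y|X) = 0.325·1.29849 + 0.675·1.70196 = 1.5708 bits

H(X,Y) = -Σ_{x,y} P(x,y) log₂ P(x,y). Per-cell terms -P(x,y)·log₂P(x,y):
  X=0: 0.16241, 0.18894, 0.10864, 0.48901
  X=1: 0.52379, 0.48834, 0.28930, 0.23014
Sum of the 8 terms: H(X,Y) = 2.4806 bits

Chain rule check:
  H(X) + H(Y|X) = 0.9097 + 1.5708 = 2.4805 bits
  H(X,Y) = 2.4806 bits
✓ Chain rule verified (Δ = 0.0001 is 4-dp rounding noise: each of the three values was rounded independently).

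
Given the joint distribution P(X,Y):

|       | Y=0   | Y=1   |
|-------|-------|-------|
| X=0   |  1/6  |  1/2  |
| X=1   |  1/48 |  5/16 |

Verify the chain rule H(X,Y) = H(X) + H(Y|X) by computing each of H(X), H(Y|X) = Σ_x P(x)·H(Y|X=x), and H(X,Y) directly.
H(X) = 0.9183 bits, H(Y|X) = 0.6533 bits, H(X,Y) = 1.5716 bits

Marginal of X (row sums):
  P(X=0) = 1/6 + 1/2 = 2/3
  P(X=1) = 1/48 + 5/16 = 1/3
H(X) = -[(2/3)·log₂(2/3) + (1/3)·log₂(1/3)]
  = 0.3900 + 0.5283 = 0.9183 bits

H(Y|X) = Σ_x P(x)·H(Y|X=x):
  X=0: P(X=0) = 2/3, P(Y|X=0) = (1/4, 3/4) → H(Y|X=0) = 0.8113
  X=1: P(X=1) = 1/3, P(Y|X=1) = (1/16, 15/16) → H(Y|X=1) = 0.3373
H(Y|X) = (2/3)·0.8113 + (1/3)·0.3373 = 0.6533 bits

H(X,Y) = -Σ_{x,y} P(x,y) log₂ P(x,y). Per-cell terms -P(x,y)·log₂P(x,y):
  X=0: 0.4308, 0.5000
  X=1: 0.1164, 0.5244
Sum of the 4 terms: H(X,Y) = 1.5716 bits

Chain rule check:
  H(X) + H(Y|X) = 0.9183 + 0.6533 = 1.5716 bits
  H(X,Y) = 1.5716 bits
✓ Chain rule verified.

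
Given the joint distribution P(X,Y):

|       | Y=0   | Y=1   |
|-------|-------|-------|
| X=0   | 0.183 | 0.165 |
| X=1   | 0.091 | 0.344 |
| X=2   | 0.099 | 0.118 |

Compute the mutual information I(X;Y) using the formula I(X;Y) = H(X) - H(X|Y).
0.0679 bits

I(X;Y) = H(X) - H(X|Y)

Marginal of X (row sums):
  P(X=0) = 0.183 + 0.165 = 0.348
  P(X=1) = 0.091 + 0.344 = 0.435
  P(X=2) = 0.099 + 0.118 = 0.217
H(X) = -[0.348·log₂(0.348) + 0.435·log₂(0.435) + 0.217·log₂(0.217)]
  = 0.5299486 + 0.5223970 + 0.4783186 = 1.530664 bits

Marginal of Y (column sums):
  P(Y=0) = 0.183 + 0.091 + 0.099 = 0.373
  P(Y=1) = 0.165 + 0.344 + 0.118 = 0.627
H(X|Y) = Σ_y P(y)·H(X|Y=y):
  Y=0: P(Y=0) = 0.373, P(X|Y=0) = (183/373, 91/373, 99/373) → H(X|Y=0) = 1.5084777
  Y=1: P(Y=1) = 0.627, P(X|Y=1) = (5/19, 344/627, 118/627) → H(X|Y=1) = 1.4354953
H(X|Y) = 0.373·1.5084777 + 0.627·1.4354953 = 1.462718 bits

I(X;Y) = H(X) - H(X|Y) = 1.530664 - 1.462718 = 0.0679 bits

Cross-check via I(X;Y) = H(X) + H(Y) - H(X,Y): computing H(Y) from the column sums and H(X,Y) from the 6 cells in the same way gives H(Y) = 0.952948 bits and H(X,Y) = 2.415665 bits, so
I(X;Y) = 1.530664 + 0.952948 - 2.415665 = 0.0679 bits ✓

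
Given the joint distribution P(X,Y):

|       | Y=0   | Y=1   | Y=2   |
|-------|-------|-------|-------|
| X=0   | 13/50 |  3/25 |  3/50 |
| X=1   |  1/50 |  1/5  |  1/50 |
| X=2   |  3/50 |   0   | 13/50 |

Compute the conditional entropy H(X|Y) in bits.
0.9705 bits

H(X|Y) = H(X,Y) - H(Y)

H(X,Y) = -Σ_{x,y} P(x,y) log₂ P(x,y). Per-cell terms -P(x,y)·log₂P(x,y):
  X=0: 0.5053, 0.3671, 0.2435
  X=1: 0.1129, 0.4644, 0.1129
  X=2: 0.2435, 0.0000, 0.5053
  (cells with P = 0 contribute 0)
Sum of the 9 terms: H(X,Y) = 2.5549 bits

Marginal of Y (column sums):
  P(Y=0) = 13/50 + 1/50 + 3/50 = 17/50
  P(Y=1) = 3/25 + 1/5 + 0 = 8/25
  P(Y=2) = 3/50 + 1/50 + 13/50 = 17/50
H(Y) = -[(17/50)·log₂(17/50) + (8/25)·log₂(8/25) + (17/50)·log₂(17/50)]
  = 0.5292 + 0.5260 + 0.5292 = 1.5844 bits

H(X|Y) = H(X,Y) - H(Y) = 2.5549 - 1.5844 = 0.9705 bits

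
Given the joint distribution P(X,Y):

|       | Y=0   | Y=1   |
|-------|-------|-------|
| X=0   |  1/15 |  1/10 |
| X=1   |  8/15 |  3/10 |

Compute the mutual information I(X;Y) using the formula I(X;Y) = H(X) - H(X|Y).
0.0236 bits

I(X;Y) = H(X) - H(X|Y)

Marginal of X (row sums):
  P(X=0) = 1/15 + 1/10 = 1/6
  P(X=1) = 8/15 + 3/10 = 5/6
H(X) = -[(1/6)·log₂(1/6) + (5/6)·log₂(5/6)]
  = 0.430827 + 0.219195 = 0.650022 bits

Marginal of Y (column sums):
  P(Y=0) = 1/15 + 8/15 = 3/5
  P(Y=1) = 1/10 + 3/10 = 2/5
H(X|Y) = Σ_y P(y)·H(X|Y=y):
  Y=0: P(Y=0) = 3/5, P(X|Y=0) = (1/9, 8/9) → H(X|Y=0) = 0.503258
  Y=1: P(Y=1) = 2/5, P(X|Y=1) = (1/4, 3/4) → H(X|Y=1) = 0.811278
H(X|Y) = (3/5)·0.503258 + (2/5)·0.811278 = 0.626466 bits

I(X;Y) = H(X) - H(X|Y) = 0.650022 - 0.626466 = 0.0236 bits

Cross-check via I(X;Y) = H(X) + H(Y) - H(X,Y): computing H(Y) from the column sums and H(X,Y) from the 4 cells in the same way gives H(Y) = 0.970951 bits and H(X,Y) = 1.597417 bits, so
I(X;Y) = 0.650022 + 0.970951 - 1.597417 = 0.0236 bits ✓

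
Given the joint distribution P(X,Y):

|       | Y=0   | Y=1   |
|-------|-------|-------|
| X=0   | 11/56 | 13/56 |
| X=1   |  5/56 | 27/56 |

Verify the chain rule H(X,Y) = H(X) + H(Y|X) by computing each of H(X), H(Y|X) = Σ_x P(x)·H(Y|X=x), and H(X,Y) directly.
H(X) = 0.9852 bits, H(Y|X) = 0.7837 bits, H(X,Y) = 1.7689 bits

Marginal of X (row sums):
  P(X=0) = 11/56 + 13/56 = 3/7
  P(X=1) = 5/56 + 27/56 = 4/7
H(X) = -[(3/7)·log₂(3/7) + (4/7)·log₂(4/7)]
  = 0.5239 + 0.4613 = 0.9852 bits

H(Y|X) = Σ_x P(x)·H(Y|X=x):
  X=0: P(X=0) = 3/7, P(Y|X=0) = (11/24, 13/24) → H(Y|X=0) = 0.9950
  X=1: P(X=1) = 4/7, P(Y|X=1) = (5/32, 27/32) → H(Y|X=1) = 0.6253
H(Y|X) = (3/7)·0.9950 + (4/7)·0.6253 = 0.7837 bits

H(X,Y) = -Σ_{x,y} P(x,y) log₂ P(x,y). Per-cell terms -P(x,y)·log₂P(x,y):
  X=0: 0.4612, 0.4891
  X=1: 0.3112, 0.5074
Sum of the 4 terms: H(X,Y) = 1.7689 bits

Chain rule check:
  H(X) + H(Y|X) = 0.9852 + 0.7837 = 1.7689 bits
  H(X,Y) = 1.7689 bits
✓ Chain rule verified.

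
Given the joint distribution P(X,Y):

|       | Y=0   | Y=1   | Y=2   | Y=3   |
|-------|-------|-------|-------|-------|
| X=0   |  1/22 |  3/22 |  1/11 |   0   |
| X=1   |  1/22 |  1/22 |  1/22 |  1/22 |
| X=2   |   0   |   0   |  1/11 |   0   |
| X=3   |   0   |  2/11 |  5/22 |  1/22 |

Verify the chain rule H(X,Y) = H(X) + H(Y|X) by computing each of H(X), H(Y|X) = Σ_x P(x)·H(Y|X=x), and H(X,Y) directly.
H(X) = 1.7899 bits, H(Y|X) = 1.3802 bits, H(X,Y) = 3.1701 bits

Marginal of X (row sums):
  P(X=0) = 1/22 + 3/22 + 1/11 + 0 = 3/11
  P(X=1) = 1/22 + 1/22 + 1/22 + 1/22 = 2/11
  P(X=2) = 0 + 0 + 1/11 + 0 = 1/11
  P(X=3) = 0 + 2/11 + 5/22 + 1/22 = 5/11
H(X) = -[(3/11)·log₂(3/11) + (2/11)·log₂(2/11) + (1/11)·log₂(1/11) + (5/11)·log₂(5/11)]
  = 0.51122 + 0.44717 + 0.31449 + 0.51705 = 1.7899 bits

H(Y|X) = Σ_x P(x)·H(Y|X=x):
  X=0: P(X=0) = 3/11, P(Y|X=0) = (1/6, 1/2, 1/3, 0) → H(Y|X=0) = 1.45915
  X=1: P(X=1) = 2/11, P(Y|X=1) = (1/4, 1/4, 1/4, 1/4) → H(Y|X=1) = 2.00000
  X=2: P(X=2) = 1/11, P(Y|X=2) = (0, 0, 1, 0) → H(Y|X=2) = 0.00000
  X=3: P(X=3) = 5/11, P(Y|X=3) = (0, 2/5, 1/2, 1/10) → H(Y|X=3) = 1.36096
H(Y|X) = (3/11)·1.45915 + (2/11)·2.00000 + (1/11)·0.00000 + (5/11)·1.36096 = 1.3802 bits

H(X,Y) = -Σ_{x,y} P(x,y) log₂ P(x,y). Per-cell terms -P(x,y)·log₂P(x,y):
  X=0: 0.20270, 0.39197, 0.31449, 0.00000
  X=1: 0.20270, 0.20270, 0.20270, 0.20270
  X=2: 0.00000, 0.00000, 0.31449, 0.00000
  X=3: 0.00000, 0.44717, 0.48580, 0.20270
  (cells with P = 0 contribute 0)
Sum of the 16 terms: H(X,Y) = 3.1701 bits

Chain rule check:
  H(X) + H(Y|X) = 1.7899 + 1.3802 = 3.1701 bits
  H(X,Y) = 3.1701 bits
✓ Chain rule verified.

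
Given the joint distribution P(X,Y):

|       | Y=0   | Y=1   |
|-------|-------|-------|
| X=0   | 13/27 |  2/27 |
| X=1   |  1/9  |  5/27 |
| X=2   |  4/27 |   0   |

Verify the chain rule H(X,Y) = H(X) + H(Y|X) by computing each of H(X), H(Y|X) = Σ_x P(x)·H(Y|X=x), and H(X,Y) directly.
H(X) = 1.3992 bits, H(Y|X) = 0.5975 bits, H(X,Y) = 1.9967 bits

Marginal of X (row sums):
  P(X=0) = 13/27 + 2/27 = 5/9
  P(X=1) = 1/9 + 5/27 = 8/27
  P(X=2) = 4/27 + 0 = 4/27
H(X) = -[(5/9)·log₂(5/9) + (8/27)·log₂(8/27) + (4/27)·log₂(4/27)]
  = 0.47111 + 0.51997 + 0.40813 = 1.3992 bits

H(Y|X) = Σ_x P(x)·H(Y|X=x):
  X=0: P(X=0) = 5/9, P(Y|X=0) = (13/15, 2/15) → H(Y|X=0) = 0.56651
  X=1: P(X=1) = 8/27, P(Y|X=1) = (3/8, 5/8) → H(Y|X=1) = 0.95443
  X=2: P(X=2) = 4/27, P(Y|X=2) = (1, 0) → H(Y|X=2) = 0.00000
H(Y|X) = (5/9)·0.56651 + (8/27)·0.95443 + (4/27)·0.00000 = 0.5975 bits

H(X,Y) = -Σ_{x,y} P(x,y) log₂ P(x,y). Per-cell terms -P(x,y)·log₂P(x,y):
  X=0: 0.50770, 0.27814
  X=1: 0.35221, 0.45055
  X=2: 0.40813, 0.00000
  (cells with P = 0 contribute 0)
Sum of the 6 terms: H(X,Y) = 1.9967 bits

Chain rule check:
  H(X) + H(Y|X) = 1.3992 + 0.5975 = 1.9967 bits
  H(X,Y) = 1.9967 bits
✓ Chain rule verified.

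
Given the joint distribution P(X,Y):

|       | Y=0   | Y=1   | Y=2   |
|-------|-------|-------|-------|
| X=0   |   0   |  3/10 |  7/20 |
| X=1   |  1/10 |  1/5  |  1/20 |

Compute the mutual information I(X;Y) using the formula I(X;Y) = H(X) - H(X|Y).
0.2312 bits

I(X;Y) = H(X) - H(X|Y)

Marginal of X (row sums):
  P(X=0) = 0 + 3/10 + 7/20 = 13/20
  P(X=1) = 1/10 + 1/5 + 1/20 = 7/20
H(X) = -[(13/20)·log₂(13/20) + (7/20)·log₂(7/20)]
  = 0.4040 + 0.5301 = 0.9341 bits

Marginal of Y (column sums):
  P(Y=0) = 0 + 1/10 = 1/10
  P(Y=1) = 3/10 + 1/5 = 1/2
  P(Y=2) = 7/20 + 1/20 = 2/5
H(X|Y) = Σ_y P(y)·H(X|Y=y):
  Y=0: P(Y=0) = 1/10, P(X|Y=0) = (0, 1) → H(X|Y=0) = 0.0000
  Y=1: P(Y=1) = 1/2, P(X|Y=1) = (3/5, 2/5) → H(X|Y=1) = 0.9710
  Y=2: P(Y=2) = 2/5, P(X|Y=2) = (7/8, 1/8) → H(X|Y=2) = 0.5436
H(X|Y) = (1/10)·0.0000 + (1/2)·0.9710 + (2/5)·0.5436 = 0.7029 bits

I(X;Y) = H(X) - H(X|Y) = 0.9341 - 0.7029 = 0.2312 bits

Cross-check via I(X;Y) = H(X) + H(Y) - H(X,Y): computing H(Y) from the column sums and H(X,Y) from the 6 cells in the same way gives H(Y) = 1.3610 bits and H(X,Y) = 2.0639 bits, so
I(X;Y) = 0.9341 + 1.3610 - 2.0639 = 0.2312 bits ✓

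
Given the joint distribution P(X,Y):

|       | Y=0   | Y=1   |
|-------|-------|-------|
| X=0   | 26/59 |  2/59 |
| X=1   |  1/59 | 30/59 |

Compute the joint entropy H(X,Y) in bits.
1.2823 bits

H(X,Y) = -Σ_{x,y} P(x,y) log₂ P(x,y). Per-cell terms -P(x,y)·log₂P(x,y):
  X=0: 0.5210, 0.1655
  X=1: 0.0997, 0.4961
Sum of the 4 terms: H(X,Y) = 1.2823 bits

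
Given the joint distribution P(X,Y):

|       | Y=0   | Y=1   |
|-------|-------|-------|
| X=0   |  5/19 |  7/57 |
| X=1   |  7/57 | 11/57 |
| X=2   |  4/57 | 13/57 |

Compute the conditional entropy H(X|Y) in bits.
1.4689 bits

H(X|Y) = H(X,Y) - H(Y)

H(X,Y) = -Σ_{x,y} P(x,y) log₂ P(x,y). Per-cell terms -P(x,y)·log₂P(x,y):
  X=0: 0.506842, 0.371557
  X=1: 0.371557, 0.458036
  X=2: 0.268975, 0.486348
Sum of the 6 terms: H(X,Y) = 2.463315 bits

Marginal of Y (column sums):
  P(Y=0) = 5/19 + 7/57 + 4/57 = 26/57
  P(Y=1) = 7/57 + 11/57 + 13/57 = 31/57
H(Y) = -[(26/57)·log₂(26/57) + (31/57)·log₂(31/57)]
  = 0.516556 + 0.477886 = 0.994442 bits

H(X|Y) = H(X,Y) - H(Y) = 2.463315 - 0.994442 = 1.4689 bits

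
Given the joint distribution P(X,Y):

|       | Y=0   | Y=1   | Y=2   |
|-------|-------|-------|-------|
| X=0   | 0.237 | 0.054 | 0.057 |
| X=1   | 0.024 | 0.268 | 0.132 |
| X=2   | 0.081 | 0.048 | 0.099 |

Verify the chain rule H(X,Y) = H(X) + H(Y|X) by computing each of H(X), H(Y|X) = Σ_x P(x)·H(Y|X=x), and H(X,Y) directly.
H(X) = 1.5411 bits, H(Y|X) = 1.2723 bits, H(X,Y) = 2.8134 bits

Marginal of X (row sums):
  P(X=0) = 0.237 + 0.054 + 0.057 = 0.348
  P(X=1) = 0.024 + 0.268 + 0.132 = 0.424
  P(X=2) = 0.081 + 0.048 + 0.099 = 0.228
H(X) = -[0.348·log₂(0.348) + 0.424·log₂(0.424) + 0.228·log₂(0.228)]
  = 0.5299 + 0.5249 + 0.4863 = 1.5411 bits

H(Y|X) = Σ_x P(x)·H(Y|X=x):
  X=0: P(X=0) = 0.348, P(Y|X=0) = (79/116, 9/58, 19/116) → H(Y|X=0) = 1.2221
  X=1: P(X=1) = 0.424, P(Y|X=1) = (3/53, 67/106, 33/106) → H(Y|X=1) = 1.1770
  X=2: P(X=2) = 0.228, P(Y|X=2) = (27/76, 4/19, 33/76) → H(Y|X=2) = 1.5263
H(Y|X) = 0.348·1.2221 + 0.424·1.1770 + 0.228·1.5263 = 1.2723 bits

H(X,Y) = -Σ_{x,y} P(x,y) log₂ P(x,y). Per-cell terms -P(x,y)·log₂P(x,y):
  X=0: 0.4923, 0.2274, 0.2356
  X=1: 0.1291, 0.5091, 0.3856
  X=2: 0.2937, 0.2103, 0.3303
Sum of the 9 terms: H(X,Y) = 2.8134 bits

Chain rule check:
  H(X) + H(Y|X) = 1.5411 + 1.2723 = 2.8134 bits
  H(X,Y) = 2.8134 bits
✓ Chain rule verified.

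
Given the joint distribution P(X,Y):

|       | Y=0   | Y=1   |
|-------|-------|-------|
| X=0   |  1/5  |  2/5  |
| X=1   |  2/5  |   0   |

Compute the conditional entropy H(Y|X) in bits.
0.5510 bits

H(Y|X) = H(X,Y) - H(X)

H(X,Y) = -Σ_{x,y} P(x,y) log₂ P(x,y). Per-cell terms -P(x,y)·log₂P(x,y):
  X=0: 0.46439, 0.52877
  X=1: 0.52877, 0.00000
  (cells with P = 0 contribute 0)
Sum of the 4 terms: H(X,Y) = 1.52193 bits

Marginal of X (row sums):
  P(X=0) = 1/5 + 2/5 = 3/5
  P(X=1) = 2/5 + 0 = 2/5
H(X) = -[(3/5)·log₂(3/5) + (2/5)·log₂(2/5)]
  = 0.44218 + 0.52877 = 0.97095 bits

H(Y|X) = H(X,Y) - H(X) = 1.52193 - 0.97095 = 0.5510 bits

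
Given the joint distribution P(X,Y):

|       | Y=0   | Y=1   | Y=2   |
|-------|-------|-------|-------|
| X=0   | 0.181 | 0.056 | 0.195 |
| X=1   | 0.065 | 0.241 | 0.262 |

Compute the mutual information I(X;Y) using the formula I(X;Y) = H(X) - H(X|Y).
0.1244 bits

I(X;Y) = H(X) - H(X|Y)

Marginal of X (row sums):
  P(X=0) = 0.181 + 0.056 + 0.195 = 0.432
  P(X=1) = 0.065 + 0.241 + 0.262 = 0.568
H(X) = -[0.432·log₂(0.432) + 0.568·log₂(0.568)]
  = 0.52311 + 0.46351 = 0.98662 bits

Marginal of Y (column sums):
  P(Y=0) = 0.181 + 0.065 = 0.246
  P(Y=1) = 0.056 + 0.241 = 0.297
  P(Y=2) = 0.195 + 0.262 = 0.457
H(X|Y) = Σ_y P(y)·H(X|Y=y):
  Y=0: P(Y=0) = 0.246, P(X|Y=0) = (181/246, 65/246) → H(X|Y=0) = 0.83306
  Y=1: P(Y=1) = 0.297, P(X|Y=1) = (56/297, 241/297) → H(X|Y=1) = 0.69843
  Y=2: P(Y=2) = 0.457, P(X|Y=2) = (195/457, 262/457) → H(X|Y=2) = 0.98444
H(X|Y) = 0.246·0.83306 + 0.297·0.69843 + 0.457·0.98444 = 0.86226 bits

I(X;Y) = H(X) - H(X|Y) = 0.98662 - 0.86226 = 0.1244 bits

Cross-check via I(X;Y) = H(X) + H(Y) - H(X,Y): computing H(Y) from the column sums and H(X,Y) from the 6 cells in the same way gives H(Y) = 1.53420 bits and H(X,Y) = 2.39645 bits, so
I(X;Y) = 0.98662 + 1.53420 - 2.39645 = 0.1244 bits ✓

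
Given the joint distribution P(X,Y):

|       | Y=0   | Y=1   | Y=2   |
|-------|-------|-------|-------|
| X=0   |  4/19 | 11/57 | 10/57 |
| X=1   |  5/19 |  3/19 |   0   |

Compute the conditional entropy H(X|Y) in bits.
0.8178 bits

H(X|Y) = H(X,Y) - H(Y)

H(X,Y) = -Σ_{x,y} P(x,y) log₂ P(x,y). Per-cell terms -P(x,y)·log₂P(x,y):
  X=0: 0.47325, 0.45804, 0.44052
  X=1: 0.50684, 0.42047, 0.00000
  (cells with P = 0 contribute 0)
Sum of the 6 terms: H(X,Y) = 2.2991 bits

Marginal of Y (column sums):
  P(Y=0) = 4/19 + 5/19 = 9/19
  P(Y=1) = 11/57 + 3/19 = 20/57
  P(Y=2) = 10/57 + 0 = 10/57
H(Y) = -[(9/19)·log₂(9/19) + (20/57)·log₂(20/57) + (10/57)·log₂(10/57)]
  = 0.51063 + 0.53016 + 0.44052 = 1.4813 bits

H(X|Y) = H(X,Y) - H(Y) = 2.2991 - 1.4813 = 0.8178 bits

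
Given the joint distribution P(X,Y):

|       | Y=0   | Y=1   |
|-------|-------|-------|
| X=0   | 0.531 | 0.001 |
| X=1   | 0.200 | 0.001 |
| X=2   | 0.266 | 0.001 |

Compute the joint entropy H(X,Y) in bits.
1.4874 bits

H(X,Y) = -Σ_{x,y} P(x,y) log₂ P(x,y). Per-cell terms -P(x,y)·log₂P(x,y):
  X=0: 0.48492, 0.00997
  X=1: 0.46439, 0.00997
  X=2: 0.50819, 0.00997
Sum of the 6 terms: H(X,Y) = 1.4874 bits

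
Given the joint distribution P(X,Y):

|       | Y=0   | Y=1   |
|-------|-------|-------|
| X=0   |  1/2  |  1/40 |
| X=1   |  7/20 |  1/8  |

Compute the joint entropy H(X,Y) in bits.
1.5381 bits

H(X,Y) = -Σ_{x,y} P(x,y) log₂ P(x,y). Per-cell terms -P(x,y)·log₂P(x,y):
  X=0: 0.5000, 0.1330
  X=1: 0.5301, 0.3750
Sum of the 4 terms: H(X,Y) = 1.5381 bits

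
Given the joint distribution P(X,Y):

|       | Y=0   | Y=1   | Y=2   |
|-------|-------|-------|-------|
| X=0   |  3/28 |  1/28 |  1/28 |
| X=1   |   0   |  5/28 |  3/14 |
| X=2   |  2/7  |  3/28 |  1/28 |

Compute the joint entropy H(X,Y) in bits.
2.6420 bits

H(X,Y) = -Σ_{x,y} P(x,y) log₂ P(x,y). Per-cell terms -P(x,y)·log₂P(x,y):
  X=0: 0.34526, 0.17169, 0.17169
  X=1: 0.00000, 0.44383, 0.47623
  X=2: 0.51639, 0.34526, 0.17169
  (cells with P = 0 contribute 0)
Sum of the 9 terms: H(X,Y) = 2.6420 bits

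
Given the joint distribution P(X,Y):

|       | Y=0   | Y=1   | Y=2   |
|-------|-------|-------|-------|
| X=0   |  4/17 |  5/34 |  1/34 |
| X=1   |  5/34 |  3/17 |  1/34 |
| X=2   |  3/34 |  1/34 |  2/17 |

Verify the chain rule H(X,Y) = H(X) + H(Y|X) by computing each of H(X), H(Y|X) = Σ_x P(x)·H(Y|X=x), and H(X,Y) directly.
H(X) = 1.5486 bits, H(Y|X) = 1.3188 bits, H(X,Y) = 2.8673 bits

Marginal of X (row sums):
  P(X=0) = 4/17 + 5/34 + 1/34 = 7/17
  P(X=1) = 5/34 + 3/17 + 1/34 = 6/17
  P(X=2) = 3/34 + 1/34 + 2/17 = 4/17
H(X) = -[(7/17)·log₂(7/17) + (6/17)·log₂(6/17) + (4/17)·log₂(4/17)]
  = 0.527103 + 0.530294 + 0.491168 = 1.5486 bits

H(Y|X) = Σ_x P(x)·H(Y|X=x):
  X=0: P(X=0) = 7/17, P(Y|X=0) = (4/7, 5/14, 1/14) → H(Y|X=0) = 1.263809
  X=1: P(X=1) = 6/17, P(Y|X=1) = (5/12, 1/2, 1/12) → H(Y|X=1) = 1.325011
  X=2: P(X=2) = 4/17, P(Y|X=2) = (3/8, 1/8, 1/2) → H(Y|X=2) = 1.405639
H(Y|X) = (7/17)·1.263809 + (6/17)·1.325011 + (4/17)·1.405639 = 1.3188 bits

H(X,Y) = -Σ_{x,y} P(x,y) log₂ P(x,y). Per-cell terms -P(x,y)·log₂P(x,y):
  X=0: 0.491168, 0.406696, 0.149631
  X=1: 0.406696, 0.441618, 0.149631
  X=2: 0.309044, 0.149631, 0.363231
Sum of the 9 terms: H(X,Y) = 2.8673 bits

Chain rule check:
  H(X) + H(Y|X) = 1.5486 + 1.3188 = 2.8674 bits
  H(X,Y) = 2.8673 bits
✓ Chain rule verified (Δ = 0.0001 is 4-dp rounding noise: each of the three values was rounded independently).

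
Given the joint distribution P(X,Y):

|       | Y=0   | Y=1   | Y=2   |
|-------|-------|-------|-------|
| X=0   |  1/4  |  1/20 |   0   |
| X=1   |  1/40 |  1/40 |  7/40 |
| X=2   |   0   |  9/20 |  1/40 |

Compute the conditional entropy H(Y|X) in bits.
0.5583 bits

H(Y|X) = H(X,Y) - H(X)

H(X,Y) = -Σ_{x,y} P(x,y) log₂ P(x,y). Per-cell terms -P(x,y)·log₂P(x,y):
  X=0: 0.50000, 0.21610, 0.00000
  X=1: 0.13305, 0.13305, 0.44005
  X=2: 0.00000, 0.51840, 0.13305
  (cells with P = 0 contribute 0)
Sum of the 9 terms: H(X,Y) = 2.0737 bits

Marginal of X (row sums):
  P(X=0) = 1/4 + 1/20 + 0 = 3/10
  P(X=1) = 1/40 + 1/40 + 7/40 = 9/40
  P(X=2) = 0 + 9/20 + 1/40 = 19/40
H(X) = -[(3/10)·log₂(3/10) + (9/40)·log₂(9/40) + (19/40)·log₂(19/40)]
  = 0.52109 + 0.48420 + 0.51015 = 1.5154 bits

H(Y|X) = H(X,Y) - H(X) = 2.0737 - 1.5154 = 0.5583 bits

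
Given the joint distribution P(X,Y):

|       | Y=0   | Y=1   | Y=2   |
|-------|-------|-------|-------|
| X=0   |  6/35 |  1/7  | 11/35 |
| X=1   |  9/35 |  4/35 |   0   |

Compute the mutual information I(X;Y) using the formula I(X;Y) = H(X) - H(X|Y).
0.2808 bits

I(X;Y) = H(X) - H(X|Y)

Marginal of X (row sums):
  P(X=0) = 6/35 + 1/7 + 11/35 = 22/35
  P(X=1) = 9/35 + 4/35 + 0 = 13/35
H(X) = -[(22/35)·log₂(22/35) + (13/35)·log₂(13/35)]
  = 0.42105 + 0.53071 = 0.9518 bits

Marginal of Y (column sums):
  P(Y=0) = 6/35 + 9/35 = 3/7
  P(Y=1) = 1/7 + 4/35 = 9/35
  P(Y=2) = 11/35 + 0 = 11/35
H(X|Y) = Σ_y P(y)·H(X|Y=y):
  Y=0: P(Y=0) = 3/7, P(X|Y=0) = (2/5, 3/5) → H(X|Y=0) = 0.97095
  Y=1: P(Y=1) = 9/35, P(X|Y=1) = (5/9, 4/9) → H(X|Y=1) = 0.99108
  Y=2: P(Y=2) = 11/35, P(X|Y=2) = (1, 0) → H(X|Y=2) = 0.00000
H(X|Y) = (3/7)·0.97095 + (9/35)·0.99108 + (11/35)·0.00000 = 0.6710 bits

I(X;Y) = H(X) - H(X|Y) = 0.9518 - 0.6710 = 0.2808 bits

Cross-check via I(X;Y) = H(X) + H(Y) - H(X,Y): computing H(Y) from the column sums and H(X,Y) from the 6 cells in the same way gives H(Y) = 1.5525 bits and H(X,Y) = 2.2235 bits, so
I(X;Y) = 0.9518 + 1.5525 - 2.2235 = 0.2808 bits ✓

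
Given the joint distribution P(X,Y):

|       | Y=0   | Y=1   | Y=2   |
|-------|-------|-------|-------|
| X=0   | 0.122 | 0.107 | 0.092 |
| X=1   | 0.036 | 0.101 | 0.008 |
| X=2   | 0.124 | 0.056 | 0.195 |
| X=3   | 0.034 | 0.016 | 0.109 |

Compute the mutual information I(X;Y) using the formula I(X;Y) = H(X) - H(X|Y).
0.1798 bits

I(X;Y) = H(X) - H(X|Y)

Marginal of X (row sums):
  P(X=0) = 0.122 + 0.107 + 0.092 = 0.321
  P(X=1) = 0.036 + 0.101 + 0.008 = 0.145
  P(X=2) = 0.124 + 0.056 + 0.195 = 0.375
  P(X=3) = 0.034 + 0.016 + 0.109 = 0.159
H(X) = -[0.321·log₂(0.321) + 0.145·log₂(0.145) + 0.375·log₂(0.375) + 0.159·log₂(0.159)]
  = 0.5262 + 0.4040 + 0.5306 + 0.4218 = 1.8826 bits

Marginal of Y (column sums):
  P(Y=0) = 0.122 + 0.036 + 0.124 + 0.034 = 0.316
  P(Y=1) = 0.107 + 0.101 + 0.056 + 0.016 = 0.280
  P(Y=2) = 0.092 + 0.008 + 0.195 + 0.109 = 0.404
H(X|Y) = Σ_y P(y)·H(X|Y=y):
  Y=0: P(Y=0) = 0.316, P(X|Y=0) = (61/158, 9/79, 31/79, 17/158) → H(X|Y=0) = 1.7628
  Y=1: P(Y=1) = 0.280, P(X|Y=1) = (107/280, 101/280, 1/5, 2/35) → H(X|Y=1) = 1.7613
  Y=2: P(Y=2) = 0.404, P(X|Y=2) = (23/101, 2/101, 195/404, 109/404) → H(X|Y=2) = 1.6153
H(X|Y) = 0.316·1.7628 + 0.280·1.7613 + 0.404·1.6153 = 1.7028 bits

I(X;Y) = H(X) - H(X|Y) = 1.8826 - 1.7028 = 0.1798 bits

Cross-check via I(X;Y) = H(X) + H(Y) - H(X,Y): computing H(Y) from the column sums and H(X,Y) from the 12 cells in the same way gives H(Y) = 1.5677 bits and H(X,Y) = 3.2705 bits, so
I(X;Y) = 1.8826 + 1.5677 - 3.2705 = 0.1798 bits ✓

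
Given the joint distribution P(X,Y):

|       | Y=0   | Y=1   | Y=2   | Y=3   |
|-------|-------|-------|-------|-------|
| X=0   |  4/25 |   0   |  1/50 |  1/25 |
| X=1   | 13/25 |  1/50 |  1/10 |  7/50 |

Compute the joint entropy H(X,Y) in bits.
2.0544 bits

H(X,Y) = -Σ_{x,y} P(x,y) log₂ P(x,y). Per-cell terms -P(x,y)·log₂P(x,y):
  X=0: 0.42302, 0.00000, 0.11288, 0.18575
  X=1: 0.49058, 0.11288, 0.33219, 0.39711
  (cells with P = 0 contribute 0)
Sum of the 8 terms: H(X,Y) = 2.0544 bits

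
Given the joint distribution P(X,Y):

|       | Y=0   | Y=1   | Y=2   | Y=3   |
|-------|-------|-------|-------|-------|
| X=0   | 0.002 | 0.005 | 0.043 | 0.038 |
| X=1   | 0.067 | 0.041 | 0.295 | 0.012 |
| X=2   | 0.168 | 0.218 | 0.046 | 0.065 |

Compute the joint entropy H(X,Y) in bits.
2.8491 bits

H(X,Y) = -Σ_{x,y} P(x,y) log₂ P(x,y). Per-cell terms -P(x,y)·log₂P(x,y):
  X=0: 0.01793, 0.03822, 0.19520, 0.17928
  X=1: 0.26128, 0.18894, 0.51956, 0.07657
  X=2: 0.43234, 0.47908, 0.20434, 0.25632
Sum of the 12 terms: H(X,Y) = 2.8491 bits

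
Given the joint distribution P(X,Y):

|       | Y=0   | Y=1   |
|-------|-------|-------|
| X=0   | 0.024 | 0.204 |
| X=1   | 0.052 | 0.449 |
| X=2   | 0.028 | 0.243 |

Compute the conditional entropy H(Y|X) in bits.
0.4815 bits

H(Y|X) = H(X,Y) - H(X)

H(X,Y) = -Σ_{x,y} P(x,y) log₂ P(x,y). Per-cell terms -P(x,y)·log₂P(x,y):
  X=0: 0.12913972, 0.46784522
  X=1: 0.22179792, 0.51869048
  X=2: 0.14443602, 0.49595614
Sum of the 6 terms: H(X,Y) = 1.9778655 bits

Marginal of X (row sums):
  P(X=0) = 0.024 + 0.204 = 0.228
  P(X=1) = 0.052 + 0.449 = 0.501
  P(X=2) = 0.028 + 0.243 = 0.271
H(X) = -[0.228·log₂(0.228) + 0.501·log₂(0.501) + 0.271·log₂(0.271)]
  = 0.48629989 + 0.49955586 + 0.51046515 = 1.4963209 bits

H(Y|X) = H(X,Y) - H(X) = 1.9778655 - 1.4963209 = 0.4815 bits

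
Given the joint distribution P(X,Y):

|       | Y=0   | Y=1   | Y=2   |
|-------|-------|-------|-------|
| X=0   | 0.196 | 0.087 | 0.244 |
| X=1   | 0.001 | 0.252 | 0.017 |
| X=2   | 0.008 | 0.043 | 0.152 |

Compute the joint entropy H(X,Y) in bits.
2.5389 bits

H(X,Y) = -Σ_{x,y} P(x,y) log₂ P(x,y). Per-cell terms -P(x,y)·log₂P(x,y):
  X=0: 0.4608, 0.3065, 0.4966
  X=1: 0.0100, 0.5011, 0.0999
  X=2: 0.0557, 0.1952, 0.4131
Sum of the 9 terms: H(X,Y) = 2.5389 bits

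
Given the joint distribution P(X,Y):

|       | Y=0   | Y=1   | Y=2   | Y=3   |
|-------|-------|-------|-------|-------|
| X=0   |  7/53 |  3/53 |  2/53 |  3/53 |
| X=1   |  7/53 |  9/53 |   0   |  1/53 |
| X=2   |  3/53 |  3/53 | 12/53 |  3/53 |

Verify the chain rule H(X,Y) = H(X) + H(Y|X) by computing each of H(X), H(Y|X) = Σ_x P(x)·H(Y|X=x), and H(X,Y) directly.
H(X) = 1.5708 bits, H(Y|X) = 1.5793 bits, H(X,Y) = 3.1501 bits

Marginal of X (row sums):
  P(X=0) = 7/53 + 3/53 + 2/53 + 3/53 = 15/53
  P(X=1) = 7/53 + 9/53 + 0 + 1/53 = 17/53
  P(X=2) = 3/53 + 3/53 + 12/53 + 3/53 = 21/53
H(X) = -[(15/53)·log₂(15/53) + (17/53)·log₂(17/53) + (21/53)·log₂(21/53)]
  = 0.51539 + 0.52618 + 0.52920 = 1.5708 bits

H(Y|X) = Σ_x P(x)·H(Y|X=x):
  X=0: P(X=0) = 15/53, P(Y|X=0) = (7/15, 1/5, 2/15, 1/5) → H(Y|X=0) = 1.82947
  X=1: P(X=1) = 17/53, P(Y|X=1) = (7/17, 9/17, 0, 1/17) → H(Y|X=1) = 1.25330
  X=2: P(X=2) = 21/53, P(Y|X=2) = (1/7, 1/7, 4/7, 1/7) → H(Y|X=2) = 1.66450
H(Y|X) = (15/53)·1.82947 + (17/53)·1.25330 + (21/53)·1.66450 = 1.5793 bits

H(X,Y) = -Σ_{x,y} P(x,y) log₂ P(x,y). Per-cell terms -P(x,y)·log₂P(x,y):
  X=0: 0.38574, 0.23451, 0.17841, 0.23451
  X=1: 0.38574, 0.43438, 0.00000, 0.10807
  X=2: 0.23451, 0.23451, 0.48520, 0.23451
  (cells with P = 0 contribute 0)
Sum of the 12 terms: H(X,Y) = 3.1501 bits

Chain rule check:
  H(X) + H(Y|X) = 1.5708 + 1.5793 = 3.1501 bits
  H(X,Y) = 3.1501 bits
✓ Chain rule verified.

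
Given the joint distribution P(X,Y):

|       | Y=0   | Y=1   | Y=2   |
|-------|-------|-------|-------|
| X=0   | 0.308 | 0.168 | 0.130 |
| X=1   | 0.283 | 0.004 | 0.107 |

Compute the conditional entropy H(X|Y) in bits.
0.8530 bits

H(X|Y) = H(X,Y) - H(Y)

H(X,Y) = -Σ_{x,y} P(x,y) log₂ P(x,y). Per-cell terms -P(x,y)·log₂P(x,y):
  X=0: 0.5233, 0.4323, 0.3826
  X=1: 0.5154, 0.0319, 0.3450
Sum of the 6 terms: H(X,Y) = 2.2305 bits

Marginal of Y (column sums):
  P(Y=0) = 0.308 + 0.283 = 0.591
  P(Y=1) = 0.168 + 0.004 = 0.172
  P(Y=2) = 0.130 + 0.107 = 0.237
H(Y) = -[0.591·log₂(0.591) + 0.172·log₂(0.172) + 0.237·log₂(0.237)]
  = 0.4484 + 0.4368 + 0.4923 = 1.3775 bits

H(X|Y) = H(X,Y) - H(Y) = 2.2305 - 1.3775 = 0.8530 bits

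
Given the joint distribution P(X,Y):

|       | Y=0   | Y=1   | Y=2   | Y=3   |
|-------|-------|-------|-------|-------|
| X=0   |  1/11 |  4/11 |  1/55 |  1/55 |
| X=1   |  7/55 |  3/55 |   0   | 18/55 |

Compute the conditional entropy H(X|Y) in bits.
0.5502 bits

H(X|Y) = H(X,Y) - H(Y)

H(X,Y) = -Σ_{x,y} P(x,y) log₂ P(x,y). Per-cell terms -P(x,y)·log₂P(x,y):
  X=0: 0.3145, 0.5307, 0.1051, 0.1051
  X=1: 0.3785, 0.2289, 0.0000, 0.5274
  (cells with P = 0 contribute 0)
Sum of the 8 terms: H(X,Y) = 2.1902 bits

Marginal of Y (column sums):
  P(Y=0) = 1/11 + 7/55 = 12/55
  P(Y=1) = 4/11 + 3/55 = 23/55
  P(Y=2) = 1/55 + 0 = 1/55
  P(Y=3) = 1/55 + 18/55 = 19/55
H(Y) = -[(12/55)·log₂(12/55) + (23/55)·log₂(23/55) + (1/55)·log₂(1/55) + (19/55)·log₂(19/55)]
  = 0.4792 + 0.5260 + 0.1051 + 0.5297 = 1.6400 bits

H(X|Y) = H(X,Y) - H(Y) = 2.1902 - 1.6400 = 0.5502 bits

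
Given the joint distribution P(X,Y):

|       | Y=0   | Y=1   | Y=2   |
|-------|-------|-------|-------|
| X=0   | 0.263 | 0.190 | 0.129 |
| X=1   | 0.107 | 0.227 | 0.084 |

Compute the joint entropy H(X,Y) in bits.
2.4739 bits

H(X,Y) = -Σ_{x,y} P(x,y) log₂ P(x,y). Per-cell terms -P(x,y)·log₂P(x,y):
  X=0: 0.5068, 0.4552, 0.3811
  X=1: 0.3450, 0.4856, 0.3002
Sum of the 6 terms: H(X,Y) = 2.4739 bits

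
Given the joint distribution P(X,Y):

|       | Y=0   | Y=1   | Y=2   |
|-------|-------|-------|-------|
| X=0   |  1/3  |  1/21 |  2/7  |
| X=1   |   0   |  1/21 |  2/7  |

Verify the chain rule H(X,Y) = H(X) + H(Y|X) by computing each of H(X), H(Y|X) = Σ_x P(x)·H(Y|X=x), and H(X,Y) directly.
H(X) = 0.9183 bits, H(Y|X) = 1.0611 bits, H(X,Y) = 1.9794 bits

Marginal of X (row sums):
  P(X=0) = 1/3 + 1/21 + 2/7 = 2/3
  P(X=1) = 0 + 1/21 + 2/7 = 1/3
H(X) = -[(2/3)·log₂(2/3) + (1/3)·log₂(1/3)]
  = 0.38998 + 0.52832 = 0.9183 bits

H(Y|X) = Σ_x P(x)·H(Y|X=x):
  X=0: P(X=0) = 2/3, P(Y|X=0) = (1/2, 1/14, 3/7) → H(Y|X=0) = 1.29584
  X=1: P(X=1) = 1/3, P(Y|X=1) = (0, 1/7, 6/7) → H(Y|X=1) = 0.59167
H(Y|X) = (2/3)·1.29584 + (1/3)·0.59167 = 1.0611 bits

H(X,Y) = -Σ_{x,y} P(x,y) log₂ P(x,y). Per-cell terms -P(x,y)·log₂P(x,y):
  X=0: 0.52832, 0.20916, 0.51639
  X=1: 0.00000, 0.20916, 0.51639
  (cells with P = 0 contribute 0)
Sum of the 6 terms: H(X,Y) = 1.9794 bits

Chain rule check:
  H(X) + H(Y|X) = 0.9183 + 1.0611 = 1.9794 bits
  H(X,Y) = 1.9794 bits
✓ Chain rule verified.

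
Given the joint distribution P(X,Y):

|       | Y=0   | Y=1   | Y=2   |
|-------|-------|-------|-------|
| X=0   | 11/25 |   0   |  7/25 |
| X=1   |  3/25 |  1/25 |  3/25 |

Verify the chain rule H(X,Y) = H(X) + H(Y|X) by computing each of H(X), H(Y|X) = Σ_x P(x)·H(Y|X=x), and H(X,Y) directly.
H(X) = 0.8555 bits, H(Y|X) = 1.0998 bits, H(X,Y) = 1.9553 bits

Marginal of X (row sums):
  P(X=0) = 11/25 + 0 + 7/25 = 18/25
  P(X=1) = 3/25 + 1/25 + 3/25 = 7/25
H(X) = -[(18/25)·log₂(18/25) + (7/25)·log₂(7/25)]
  = 0.3412305 + 0.5142204 = 0.8555 bits

H(Y|X) = Σ_x P(x)·H(Y|X=x):
  X=0: P(X=0) = 18/25, P(Y|X=0) = (11/18, 0, 7/18) → H(Y|X=0) = 0.9640788
  X=1: P(X=1) = 7/25, P(Y|X=1) = (3/7, 1/7, 3/7) → H(Y|X=1) = 1.4488156
H(Y|X) = (18/25)·0.9640788 + (7/25)·1.4488156 = 1.0998 bits

H(X,Y) = -Σ_{x,y} P(x,y) log₂ P(x,y). Per-cell terms -P(x,y)·log₂P(x,y):
  X=0: 0.5211468, 0.0000000, 0.5142204
  X=1: 0.3670672, 0.1857542, 0.3670672
  (cells with P = 0 contribute 0)
Sum of the 6 terms: H(X,Y) = 1.9553 bits

Chain rule check:
  H(X) + H(Y|X) = 0.8555 + 1.0998 = 1.9553 bits
  H(X,Y) = 1.9553 bits
✓ Chain rule verified.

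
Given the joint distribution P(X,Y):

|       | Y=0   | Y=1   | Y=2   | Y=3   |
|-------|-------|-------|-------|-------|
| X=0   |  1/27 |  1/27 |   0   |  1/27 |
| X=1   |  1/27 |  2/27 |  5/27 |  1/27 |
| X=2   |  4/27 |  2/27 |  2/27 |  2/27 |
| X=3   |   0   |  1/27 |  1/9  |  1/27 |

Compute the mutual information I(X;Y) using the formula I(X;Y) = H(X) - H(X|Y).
0.2513 bits

I(X;Y) = H(X) - H(X|Y)

Marginal of X (row sums):
  P(X=0) = 1/27 + 1/27 + 0 + 1/27 = 1/9
  P(X=1) = 1/27 + 2/27 + 5/27 + 1/27 = 1/3
  P(X=2) = 4/27 + 2/27 + 2/27 + 2/27 = 10/27
  P(X=3) = 0 + 1/27 + 1/9 + 1/27 = 5/27
H(X) = -[(1/9)·log₂(1/9) + (1/3)·log₂(1/3) + (10/27)·log₂(10/27) + (5/27)·log₂(5/27)]
  = 0.35221 + 0.52832 + 0.53073 + 0.45055 = 1.8618 bits

Marginal of Y (column sums):
  P(Y=0) = 1/27 + 1/27 + 4/27 + 0 = 2/9
  P(Y=1) = 1/27 + 2/27 + 2/27 + 1/27 = 2/9
  P(Y=2) = 0 + 5/27 + 2/27 + 1/9 = 10/27
  P(Y=3) = 1/27 + 1/27 + 2/27 + 1/27 = 5/27
H(X|Y) = Σ_y P(y)·H(X|Y=y):
  Y=0: P(Y=0) = 2/9, P(X|Y=0) = (1/6, 1/6, 2/3, 0) → H(X|Y=0) = 1.25163
  Y=1: P(Y=1) = 2/9, P(X|Y=1) = (1/6, 1/3, 1/3, 1/6) → H(X|Y=1) = 1.91830
  Y=2: P(Y=2) = 10/27, P(X|Y=2) = (0, 1/2, 1/5, 3/10) → H(X|Y=2) = 1.48548
  Y=3: P(Y=3) = 5/27, P(X|Y=3) = (1/5, 1/5, 2/5, 1/5) → H(X|Y=3) = 1.92193
H(X|Y) = (2/9)·1.25163 + (2/9)·1.91830 + (10/27)·1.48548 + (5/27)·1.92193 = 1.6105 bits

I(X;Y) = H(X) - H(X|Y) = 1.8618 - 1.6105 = 0.2513 bits

Cross-check via I(X;Y) = H(X) + H(Y) - H(X,Y): computing H(Y) from the column sums and H(X,Y) from the 16 cells in the same way gives H(Y) = 1.9457 bits and H(X,Y) = 3.5562 bits, so
I(X;Y) = 1.8618 + 1.9457 - 3.5562 = 0.2513 bits ✓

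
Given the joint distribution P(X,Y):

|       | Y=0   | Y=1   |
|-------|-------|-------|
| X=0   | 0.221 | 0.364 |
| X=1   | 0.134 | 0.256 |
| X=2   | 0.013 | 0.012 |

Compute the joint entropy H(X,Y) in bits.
2.0618 bits

H(X,Y) = -Σ_{x,y} P(x,y) log₂ P(x,y). Per-cell terms -P(x,y)·log₂P(x,y):
  X=0: 0.4813, 0.5307
  X=1: 0.3886, 0.5032
  X=2: 0.0814, 0.0766
Sum of the 6 terms: H(X,Y) = 2.0618 bits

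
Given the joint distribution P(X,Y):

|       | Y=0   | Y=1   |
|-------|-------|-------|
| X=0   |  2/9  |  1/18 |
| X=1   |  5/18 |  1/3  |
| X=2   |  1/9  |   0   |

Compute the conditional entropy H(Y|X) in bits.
0.8080 bits

H(Y|X) = H(X,Y) - H(X)

H(X,Y) = -Σ_{x,y} P(x,y) log₂ P(x,y). Per-cell terms -P(x,y)·log₂P(x,y):
  X=0: 0.4822, 0.2317
  X=1: 0.5133, 0.5283
  X=2: 0.3522, 0.0000
  (cells with P = 0 contribute 0)
Sum of the 6 terms: H(X,Y) = 2.1077 bits

Marginal of X (row sums):
  P(X=0) = 2/9 + 1/18 = 5/18
  P(X=1) = 5/18 + 1/3 = 11/18
  P(X=2) = 1/9 + 0 = 1/9
H(X) = -[(5/18)·log₂(5/18) + (11/18)·log₂(11/18) + (1/9)·log₂(1/9)]
  = 0.5133 + 0.4342 + 0.3522 = 1.2997 bits

H(Y|X) = H(X,Y) - H(X) = 2.1077 - 1.2997 = 0.8080 bits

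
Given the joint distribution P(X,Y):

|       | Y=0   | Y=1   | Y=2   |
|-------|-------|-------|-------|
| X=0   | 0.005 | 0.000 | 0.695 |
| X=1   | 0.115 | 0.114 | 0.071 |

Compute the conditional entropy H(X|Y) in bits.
0.3711 bits

H(X|Y) = H(X,Y) - H(Y)

H(X,Y) = -Σ_{x,y} P(x,y) log₂ P(x,y). Per-cell terms -P(x,y)·log₂P(x,y):
  X=0: 0.03821928, 0.00000000, 0.36481601
  X=1: 0.35883384, 0.35714995, 0.27093864
  (cells with P = 0 contribute 0)
Sum of the 6 terms: H(X,Y) = 1.3899577 bits

Marginal of Y (column sums):
  P(Y=0) = 0.005 + 0.115 = 0.120
  P(Y=1) = 0.000 + 0.114 = 0.114
  P(Y=2) = 0.695 + 0.071 = 0.766
H(Y) = -[0.120·log₂(0.120) + 0.114·log₂(0.114) + 0.766·log₂(0.766)]
  = 0.36706724 + 0.35714995 + 0.29459112 = 1.0188083 bits

H(X|Y) = H(X,Y) - H(Y) = 1.3899577 - 1.0188083 = 0.3711 bits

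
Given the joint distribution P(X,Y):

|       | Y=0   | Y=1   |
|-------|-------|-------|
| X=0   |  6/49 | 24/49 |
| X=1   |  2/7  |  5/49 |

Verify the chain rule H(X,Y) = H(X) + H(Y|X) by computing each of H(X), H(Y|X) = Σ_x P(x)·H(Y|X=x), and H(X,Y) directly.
H(X) = 0.9633 bits, H(Y|X) = 0.7644 bits, H(X,Y) = 1.7277 bits

Marginal of X (row sums):
  P(X=0) = 6/49 + 24/49 = 30/49
  P(X=1) = 2/7 + 5/49 = 19/49
H(X) = -[(30/49)·log₂(30/49) + (19/49)·log₂(19/49)]
  = 0.433359 + 0.529977 = 0.9633 bits

H(Y|X) = Σ_x P(x)·H(Y|X=x):
  X=0: P(X=0) = 30/49, P(Y|X=0) = (1/5, 4/5) → H(Y|X=0) = 0.721928
  X=1: P(X=1) = 19/49, P(Y|X=1) = (14/19, 5/19) → H(Y|X=1) = 0.831474
H(Y|X) = (30/49)·0.721928 + (19/49)·0.831474 = 0.7644 bits

H(X,Y) = -Σ_{x,y} P(x,y) log₂ P(x,y). Per-cell terms -P(x,y)·log₂P(x,y):
  X=0: 0.370989, 0.504366
  X=1: 0.516387, 0.335998
Sum of the 4 terms: H(X,Y) = 1.7277 bits

Chain rule check:
  H(X) + H(Y|X) = 0.9633 + 0.7644 = 1.7277 bits
  H(X,Y) = 1.7277 bits
✓ Chain rule verified.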